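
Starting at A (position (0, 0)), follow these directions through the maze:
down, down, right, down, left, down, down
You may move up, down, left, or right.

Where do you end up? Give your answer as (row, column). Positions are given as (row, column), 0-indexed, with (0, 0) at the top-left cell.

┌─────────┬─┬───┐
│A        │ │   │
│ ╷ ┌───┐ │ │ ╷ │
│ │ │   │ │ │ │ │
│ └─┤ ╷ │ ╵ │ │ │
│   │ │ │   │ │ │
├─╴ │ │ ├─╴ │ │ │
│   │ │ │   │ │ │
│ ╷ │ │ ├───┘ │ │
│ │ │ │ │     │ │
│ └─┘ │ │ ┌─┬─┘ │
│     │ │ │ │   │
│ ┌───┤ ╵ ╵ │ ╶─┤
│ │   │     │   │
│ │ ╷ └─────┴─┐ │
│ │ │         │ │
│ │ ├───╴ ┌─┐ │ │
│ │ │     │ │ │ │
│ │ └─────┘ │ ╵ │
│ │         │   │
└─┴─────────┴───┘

Following directions step by step:
Start: (0, 0)
  down: (0, 0) → (1, 0)
  down: (1, 0) → (2, 0)
  right: (2, 0) → (2, 1)
  down: (2, 1) → (3, 1)
  left: (3, 1) → (3, 0)
  down: (3, 0) → (4, 0)
  down: (4, 0) → (5, 0)
Final position: (5, 0)

Path taken:

┌─────────┬─┬───┐
│A        │ │   │
│ ╷ ┌───┐ │ │ ╷ │
│↓│ │   │ │ │ │ │
│ └─┤ ╷ │ ╵ │ │ │
│↳ ↓│ │ │   │ │ │
├─╴ │ │ ├─╴ │ │ │
│↓ ↲│ │ │   │ │ │
│ ╷ │ │ ├───┘ │ │
│↓│ │ │ │     │ │
│ └─┘ │ │ ┌─┬─┘ │
│B    │ │ │ │   │
│ ┌───┤ ╵ ╵ │ ╶─┤
│ │   │     │   │
│ │ ╷ └─────┴─┐ │
│ │ │         │ │
│ │ ├───╴ ┌─┐ │ │
│ │ │     │ │ │ │
│ │ └─────┘ │ ╵ │
│ │         │   │
└─┴─────────┴───┘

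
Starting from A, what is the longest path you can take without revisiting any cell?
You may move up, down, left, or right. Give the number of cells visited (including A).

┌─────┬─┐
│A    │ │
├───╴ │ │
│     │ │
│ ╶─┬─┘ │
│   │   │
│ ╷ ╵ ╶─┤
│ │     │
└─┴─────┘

Finding longest simple path using DFS:
Start: (0, 0)
Longest path visits 14 cells
Path: A → right → right → down → left → left → down → right → down → right → up → right → up → up

Solution:

┌─────┬─┐
│A → ↓│B│
├───╴ │ │
│↓ ← ↲│↑│
│ ╶─┬─┘ │
│↳ ↓│↱ ↑│
│ ╷ ╵ ╶─┤
│ │↳ ↑  │
└─┴─────┘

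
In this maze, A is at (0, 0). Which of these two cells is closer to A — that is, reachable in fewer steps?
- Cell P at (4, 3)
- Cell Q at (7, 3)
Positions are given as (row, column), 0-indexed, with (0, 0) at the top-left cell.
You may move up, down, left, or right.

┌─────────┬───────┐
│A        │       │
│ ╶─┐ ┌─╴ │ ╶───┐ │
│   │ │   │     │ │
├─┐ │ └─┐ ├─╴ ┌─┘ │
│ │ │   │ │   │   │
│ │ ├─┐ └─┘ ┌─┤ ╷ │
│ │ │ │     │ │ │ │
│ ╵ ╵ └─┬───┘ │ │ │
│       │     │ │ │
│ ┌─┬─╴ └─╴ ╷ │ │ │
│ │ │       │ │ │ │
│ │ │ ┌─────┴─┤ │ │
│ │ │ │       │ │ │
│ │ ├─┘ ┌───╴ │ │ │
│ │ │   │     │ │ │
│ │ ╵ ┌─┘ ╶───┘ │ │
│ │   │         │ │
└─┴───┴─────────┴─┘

Shortest path A → P at (4, 3): 7 steps
Shortest path A → Q at (7, 3): 36 steps

P is closer (7 steps vs 36 steps).

Path to P:

┌─────────┬───────┐
│A        │       │
│ ╶─┐ ┌─╴ │ ╶───┐ │
│↳ ↓│ │   │     │ │
├─┐ │ └─┐ ├─╴ ┌─┘ │
│ │↓│   │ │   │   │
│ │ ├─┐ └─┘ ┌─┤ ╷ │
│ │↓│ │     │ │ │ │
│ ╵ ╵ └─┬───┘ │ │ │
│  ↳ → P│     │ │ │
│ ┌─┬─╴ └─╴ ╷ │ │ │
│ │ │       │ │ │ │
│ │ │ ┌─────┴─┤ │ │
│ │ │ │       │ │ │
│ │ ├─┘ ┌───╴ │ │ │
│ │ │   │     │ │ │
│ │ ╵ ┌─┘ ╶───┘ │ │
│ │   │         │ │
└─┴───┴─────────┴─┘

Path to Q:

┌─────────┬───────┐
│A → ↓    │↱ → → ↓│
│ ╶─┐ ┌─╴ │ ╶───┐ │
│   │↓│   │↑ ↰  │↓│
├─┐ │ └─┐ ├─╴ ┌─┘ │
│ │ │↳ ↓│ │↱ ↑│↓ ↲│
│ │ ├─┐ └─┘ ┌─┤ ╷ │
│ │ │ │↳ → ↑│ │↓│ │
│ ╵ ╵ └─┬───┘ │ │ │
│       │     │↓│ │
│ ┌─┬─╴ └─╴ ╷ │ │ │
│ │ │       │ │↓│ │
│ │ │ ┌─────┴─┤ │ │
│ │ │ │↓ ← ← ↰│↓│ │
│ │ ├─┘ ┌───╴ │ │ │
│ │ │  Q│↱ → ↑│↓│ │
│ │ ╵ ┌─┘ ╶───┘ │ │
│ │   │  ↑ ← ← ↲│ │
└─┴───┴─────────┴─┘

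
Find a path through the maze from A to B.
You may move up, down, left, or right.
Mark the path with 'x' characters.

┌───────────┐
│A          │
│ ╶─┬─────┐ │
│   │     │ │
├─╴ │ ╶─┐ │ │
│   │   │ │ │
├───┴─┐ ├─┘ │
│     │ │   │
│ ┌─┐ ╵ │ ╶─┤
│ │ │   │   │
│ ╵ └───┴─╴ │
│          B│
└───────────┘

Finding the shortest path through the maze:
Path length: 12 steps
Directions: right → right → right → right → right → down → down → down → left → down → right → down

Solution:

┌───────────┐
│A x x x x x│
│ ╶─┬─────┐ │
│   │     │x│
├─╴ │ ╶─┐ │ │
│   │   │ │x│
├───┴─┐ ├─┘ │
│     │ │x x│
│ ┌─┐ ╵ │ ╶─┤
│ │ │   │x x│
│ ╵ └───┴─╴ │
│          B│
└───────────┘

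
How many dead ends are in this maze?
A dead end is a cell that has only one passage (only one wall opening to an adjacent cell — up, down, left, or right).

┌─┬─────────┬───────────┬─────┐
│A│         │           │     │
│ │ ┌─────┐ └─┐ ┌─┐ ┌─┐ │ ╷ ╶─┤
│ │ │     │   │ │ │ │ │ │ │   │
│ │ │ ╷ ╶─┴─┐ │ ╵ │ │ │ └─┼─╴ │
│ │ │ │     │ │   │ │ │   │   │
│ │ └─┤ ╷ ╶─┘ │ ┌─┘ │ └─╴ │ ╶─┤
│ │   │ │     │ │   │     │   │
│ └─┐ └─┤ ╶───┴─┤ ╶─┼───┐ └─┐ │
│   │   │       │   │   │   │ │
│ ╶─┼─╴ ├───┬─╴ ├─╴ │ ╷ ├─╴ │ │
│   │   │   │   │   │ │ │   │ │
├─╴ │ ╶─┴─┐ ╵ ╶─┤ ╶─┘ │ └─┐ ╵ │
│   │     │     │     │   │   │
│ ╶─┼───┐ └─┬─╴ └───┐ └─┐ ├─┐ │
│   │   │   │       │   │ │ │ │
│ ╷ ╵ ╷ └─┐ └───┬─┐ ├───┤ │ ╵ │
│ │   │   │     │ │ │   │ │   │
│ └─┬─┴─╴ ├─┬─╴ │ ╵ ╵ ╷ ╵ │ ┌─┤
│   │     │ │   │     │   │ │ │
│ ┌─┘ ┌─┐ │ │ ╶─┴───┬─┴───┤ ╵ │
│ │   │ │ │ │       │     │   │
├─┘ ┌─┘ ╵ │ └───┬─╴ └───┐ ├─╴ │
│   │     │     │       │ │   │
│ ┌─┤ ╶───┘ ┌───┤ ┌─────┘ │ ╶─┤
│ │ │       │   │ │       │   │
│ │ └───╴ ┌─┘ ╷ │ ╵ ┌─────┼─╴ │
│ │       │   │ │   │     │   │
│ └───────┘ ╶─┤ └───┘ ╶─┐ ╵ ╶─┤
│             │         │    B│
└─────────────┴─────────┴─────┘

Checking each cell for number of passages:

Dead ends found at positions:
  (0, 0)
  (0, 6)
  (0, 14)
  (1, 4)
  (1, 8)
  (1, 10)
  (1, 12)
  (2, 2)
  (2, 5)
  (3, 3)
  (3, 7)
  (4, 1)
  (5, 4)
  (5, 12)
  (7, 6)
  (7, 11)
  (7, 13)
  (8, 8)
  (9, 1)
  (9, 5)
  (9, 14)
  (10, 0)
  (10, 3)
  (10, 10)
  (11, 7)
  (11, 11)
  (12, 1)
  (14, 6)
  (14, 11)
  (14, 14)
Total dead ends: 30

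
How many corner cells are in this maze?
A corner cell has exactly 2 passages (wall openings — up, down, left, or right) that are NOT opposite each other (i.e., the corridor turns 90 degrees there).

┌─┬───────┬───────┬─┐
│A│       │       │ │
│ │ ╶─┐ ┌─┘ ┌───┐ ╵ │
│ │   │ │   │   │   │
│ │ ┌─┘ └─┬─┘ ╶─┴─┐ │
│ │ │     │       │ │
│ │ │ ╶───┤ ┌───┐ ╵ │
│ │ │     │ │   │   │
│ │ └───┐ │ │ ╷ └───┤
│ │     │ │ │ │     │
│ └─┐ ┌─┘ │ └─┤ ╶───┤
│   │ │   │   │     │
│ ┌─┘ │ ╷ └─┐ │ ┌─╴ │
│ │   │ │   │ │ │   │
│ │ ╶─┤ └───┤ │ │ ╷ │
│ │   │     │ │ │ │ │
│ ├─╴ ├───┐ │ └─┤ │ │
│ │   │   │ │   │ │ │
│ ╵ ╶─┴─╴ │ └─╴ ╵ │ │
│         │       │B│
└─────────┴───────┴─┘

Counting corner cells (2 non-opposite passages):
Total corners: 37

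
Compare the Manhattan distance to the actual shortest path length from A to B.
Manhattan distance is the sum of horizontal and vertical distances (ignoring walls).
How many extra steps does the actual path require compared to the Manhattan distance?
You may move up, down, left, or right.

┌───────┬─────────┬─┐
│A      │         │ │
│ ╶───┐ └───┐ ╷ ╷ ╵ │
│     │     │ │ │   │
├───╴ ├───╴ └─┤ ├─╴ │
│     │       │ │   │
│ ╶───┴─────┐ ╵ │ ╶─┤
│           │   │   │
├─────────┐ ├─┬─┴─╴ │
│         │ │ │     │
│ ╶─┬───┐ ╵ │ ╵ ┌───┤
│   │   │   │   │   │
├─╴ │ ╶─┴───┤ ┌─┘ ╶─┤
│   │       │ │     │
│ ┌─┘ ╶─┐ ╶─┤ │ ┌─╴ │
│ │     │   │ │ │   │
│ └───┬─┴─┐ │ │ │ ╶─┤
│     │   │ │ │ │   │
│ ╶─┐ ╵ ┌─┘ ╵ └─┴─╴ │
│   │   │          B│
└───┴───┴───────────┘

Manhattan distance: |9 - 0| + |9 - 0| = 18
Actual path length: 32
Extra steps: 32 - 18 = 14

Solution:

┌───────┬─────────┬─┐
│A → → ↓│      ↱ ↓│ │
│ ╶───┐ └───┐ ╷ ╷ ╵ │
│     │↳ → ↓│ │↑│↳ ↓│
├───╴ ├───╴ └─┤ ├─╴ │
│     │    ↳ ↓│↑│↓ ↲│
│ ╶───┴─────┐ ╵ │ ╶─┤
│           │↳ ↑│↳ ↓│
├─────────┐ ├─┬─┴─╴ │
│         │ │ │↓ ← ↲│
│ ╶─┬───┐ ╵ │ ╵ ┌───┤
│   │   │   │↓ ↲│   │
├─╴ │ ╶─┴───┤ ┌─┘ ╶─┤
│   │       │↓│     │
│ ┌─┘ ╶─┐ ╶─┤ │ ┌─╴ │
│ │     │   │↓│ │   │
│ └───┬─┴─┐ │ │ │ ╶─┤
│     │   │ │↓│ │   │
│ ╶─┐ ╵ ┌─┘ ╵ └─┴─╴ │
│   │   │    ↳ → → B│
└───┴───┴───────────┘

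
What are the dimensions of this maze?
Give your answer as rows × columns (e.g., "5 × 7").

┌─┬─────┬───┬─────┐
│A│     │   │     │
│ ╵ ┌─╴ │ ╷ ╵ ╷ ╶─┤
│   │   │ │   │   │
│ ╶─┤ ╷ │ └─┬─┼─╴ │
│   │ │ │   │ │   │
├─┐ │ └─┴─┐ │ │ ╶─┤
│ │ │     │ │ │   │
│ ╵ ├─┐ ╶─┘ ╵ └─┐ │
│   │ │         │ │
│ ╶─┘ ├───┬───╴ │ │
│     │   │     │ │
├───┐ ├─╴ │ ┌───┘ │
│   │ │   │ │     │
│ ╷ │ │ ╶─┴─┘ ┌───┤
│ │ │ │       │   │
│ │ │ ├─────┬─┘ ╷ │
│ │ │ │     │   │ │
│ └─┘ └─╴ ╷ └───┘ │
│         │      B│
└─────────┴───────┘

Counting the maze dimensions:
Rows (vertical): 10
Columns (horizontal): 9
Dimensions: 10 × 9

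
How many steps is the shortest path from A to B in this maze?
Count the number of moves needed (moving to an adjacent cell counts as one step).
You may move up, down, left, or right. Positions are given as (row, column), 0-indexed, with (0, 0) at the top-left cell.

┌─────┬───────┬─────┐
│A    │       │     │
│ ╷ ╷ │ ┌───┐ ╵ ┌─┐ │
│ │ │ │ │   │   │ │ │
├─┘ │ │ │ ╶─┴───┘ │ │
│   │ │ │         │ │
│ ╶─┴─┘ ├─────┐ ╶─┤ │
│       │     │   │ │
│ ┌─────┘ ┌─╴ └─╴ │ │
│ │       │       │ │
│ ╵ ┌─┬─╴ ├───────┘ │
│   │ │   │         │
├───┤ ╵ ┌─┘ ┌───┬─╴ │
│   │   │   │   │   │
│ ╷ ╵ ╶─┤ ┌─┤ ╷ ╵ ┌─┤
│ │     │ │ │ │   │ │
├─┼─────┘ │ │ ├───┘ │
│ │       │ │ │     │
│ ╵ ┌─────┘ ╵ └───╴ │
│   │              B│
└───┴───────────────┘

Using BFS to find shortest path:
Start: (0, 0), End: (9, 9)
Path found:
(0,0) → (0,1) → (1,1) → (2,1) → (2,0) → (3,0) → (3,1) → (3,2) → (3,3) → (2,3) → (1,3) → (0,3) → (0,4) → (0,5) → (0,6) → (1,6) → (1,7) → (0,7) → (0,8) → (0,9) → (1,9) → (2,9) → (3,9) → (4,9) → (5,9) → (6,9) → (6,8) → (7,8) → (7,7) → (6,7) → (6,6) → (7,6) → (8,6) → (9,6) → (9,7) → (9,8) → (9,9)
Number of steps: 36

Solution:

┌─────┬───────┬─────┐
│A ↓  │↱ → → ↓│↱ → ↓│
│ ╷ ╷ │ ┌───┐ ╵ ┌─┐ │
│ │↓│ │↑│   │↳ ↑│ │↓│
├─┘ │ │ │ ╶─┴───┘ │ │
│↓ ↲│ │↑│         │↓│
│ ╶─┴─┘ ├─────┐ ╶─┤ │
│↳ → → ↑│     │   │↓│
│ ┌─────┘ ┌─╴ └─╴ │ │
│ │       │       │↓│
│ ╵ ┌─┬─╴ ├───────┘ │
│   │ │   │        ↓│
├───┤ ╵ ┌─┘ ┌───┬─╴ │
│   │   │   │↓ ↰│↓ ↲│
│ ╷ ╵ ╶─┤ ┌─┤ ╷ ╵ ┌─┤
│ │     │ │ │↓│↑ ↲│ │
├─┼─────┘ │ │ ├───┘ │
│ │       │ │↓│     │
│ ╵ ┌─────┘ ╵ └───╴ │
│   │        ↳ → → B│
└───┴───────────────┘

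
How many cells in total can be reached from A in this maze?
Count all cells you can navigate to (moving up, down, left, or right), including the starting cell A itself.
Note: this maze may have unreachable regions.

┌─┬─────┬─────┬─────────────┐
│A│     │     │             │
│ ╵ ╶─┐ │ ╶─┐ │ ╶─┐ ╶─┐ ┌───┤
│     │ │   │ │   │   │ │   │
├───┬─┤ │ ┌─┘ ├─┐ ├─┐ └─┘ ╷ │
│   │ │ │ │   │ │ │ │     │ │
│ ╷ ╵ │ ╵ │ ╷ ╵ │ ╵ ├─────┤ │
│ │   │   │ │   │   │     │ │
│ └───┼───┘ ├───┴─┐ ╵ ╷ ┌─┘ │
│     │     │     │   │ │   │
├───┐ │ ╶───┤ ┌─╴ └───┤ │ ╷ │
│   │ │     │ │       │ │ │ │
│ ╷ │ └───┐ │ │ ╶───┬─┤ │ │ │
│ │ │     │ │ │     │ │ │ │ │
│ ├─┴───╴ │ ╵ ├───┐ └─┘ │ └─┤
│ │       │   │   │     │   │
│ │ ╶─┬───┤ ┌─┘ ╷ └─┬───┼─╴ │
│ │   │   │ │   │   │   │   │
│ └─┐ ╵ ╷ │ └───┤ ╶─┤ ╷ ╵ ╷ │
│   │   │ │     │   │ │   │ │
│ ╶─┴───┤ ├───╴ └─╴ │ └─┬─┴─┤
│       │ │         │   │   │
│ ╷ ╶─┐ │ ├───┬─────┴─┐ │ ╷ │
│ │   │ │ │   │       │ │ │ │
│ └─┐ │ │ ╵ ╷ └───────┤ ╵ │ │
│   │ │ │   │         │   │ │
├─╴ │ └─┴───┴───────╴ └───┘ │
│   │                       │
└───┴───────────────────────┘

Using BFS/flood-fill to find all reachable cells from A:
Maze size: 14 × 14 = 196 total cells
5 cell(s) are walled off and cannot be reached from A.
Reachable cells: 191

Reachable region (· marks reachable cells):

┌─┬─────┬─────┬─────────────┐
│A│· · ·│· · ·│· · · · · · ·│
│ ╵ ╶─┐ │ ╶─┐ │ ╶─┐ ╶─┐ ┌───┤
│· · ·│·│· ·│·│· ·│· ·│·│· ·│
├───┬─┤ │ ┌─┘ ├─┐ ├─┐ └─┘ ╷ │
│· ·│·│·│·│· ·│·│·│·│· · ·│·│
│ ╷ ╵ │ ╵ │ ╷ ╵ │ ╵ ├─────┤ │
│·│· ·│· ·│·│· ·│· ·│· · ·│·│
│ └───┼───┘ ├───┴─┐ ╵ ╷ ┌─┘ │
│· · ·│· · ·│· · ·│· ·│·│· ·│
├───┐ │ ╶───┤ ┌─╴ └───┤ │ ╷ │
│· ·│·│· · ·│·│· · · ·│·│·│·│
│ ╷ │ └───┐ │ │ ╶───┬─┤ │ │ │
│·│·│· · ·│·│·│· · ·│ │·│·│·│
│ ├─┴───╴ │ ╵ ├───┐ └─┘ │ └─┤
│·│· · · ·│· ·│· ·│· · ·│· ·│
│ │ ╶─┬───┤ ┌─┘ ╷ └─┬───┼─╴ │
│·│· ·│· ·│·│· ·│· ·│· ·│· ·│
│ └─┐ ╵ ╷ │ └───┤ ╶─┤ ╷ ╵ ╷ │
│· ·│· ·│·│· · ·│· ·│·│· ·│·│
│ ╶─┴───┤ ├───╴ └─╴ │ └─┬─┴─┤
│· · · ·│·│· · · · ·│· ·│· ·│
│ ╷ ╶─┐ │ ├───┬─────┴─┐ │ ╷ │
│·│· ·│·│·│· ·│       │·│·│·│
│ └─┐ │ │ ╵ ╷ └───────┤ ╵ │ │
│· ·│·│·│· ·│· · · · ·│· ·│·│
├─╴ │ └─┴───┴───────╴ └───┘ │
│· ·│· · · · · · · · · · · ·│
└───┴───────────────────────┘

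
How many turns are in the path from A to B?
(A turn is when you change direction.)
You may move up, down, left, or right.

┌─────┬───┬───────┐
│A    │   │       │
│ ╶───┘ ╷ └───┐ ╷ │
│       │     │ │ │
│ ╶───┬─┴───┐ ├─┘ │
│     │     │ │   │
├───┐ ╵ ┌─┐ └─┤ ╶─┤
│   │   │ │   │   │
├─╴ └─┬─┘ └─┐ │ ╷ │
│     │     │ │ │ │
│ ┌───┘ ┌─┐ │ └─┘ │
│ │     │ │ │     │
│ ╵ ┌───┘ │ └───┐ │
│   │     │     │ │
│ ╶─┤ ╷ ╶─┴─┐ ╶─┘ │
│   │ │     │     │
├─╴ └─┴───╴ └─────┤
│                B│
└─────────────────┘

Directions: down, down, right, right, down, right, up, right, right, down, right, down, down, right, right, down, down, left, left, up, left, up, up, left, left, down, left, left, down, left, down, right, down, right, right, right, right, right, right, right
Number of turns: 23

Solution:

┌─────┬───┬───────┐
│A    │   │       │
│ ╶───┘ ╷ └───┐ ╷ │
│↓      │     │ │ │
│ ╶───┬─┴───┐ ├─┘ │
│↳ → ↓│↱ → ↓│ │   │
├───┐ ╵ ┌─┐ └─┤ ╶─┤
│   │↳ ↑│ │↳ ↓│   │
├─╴ └─┬─┘ └─┐ │ ╷ │
│     │↓ ← ↰│↓│ │ │
│ ┌───┘ ┌─┐ │ └─┘ │
│ │↓ ← ↲│ │↑│↳ → ↓│
│ ╵ ┌───┘ │ └───┐ │
│↓ ↲│     │↑ ↰  │↓│
│ ╶─┤ ╷ ╶─┴─┐ ╶─┘ │
│↳ ↓│ │     │↑ ← ↲│
├─╴ └─┴───╴ └─────┤
│  ↳ → → → → → → B│
└─────────────────┘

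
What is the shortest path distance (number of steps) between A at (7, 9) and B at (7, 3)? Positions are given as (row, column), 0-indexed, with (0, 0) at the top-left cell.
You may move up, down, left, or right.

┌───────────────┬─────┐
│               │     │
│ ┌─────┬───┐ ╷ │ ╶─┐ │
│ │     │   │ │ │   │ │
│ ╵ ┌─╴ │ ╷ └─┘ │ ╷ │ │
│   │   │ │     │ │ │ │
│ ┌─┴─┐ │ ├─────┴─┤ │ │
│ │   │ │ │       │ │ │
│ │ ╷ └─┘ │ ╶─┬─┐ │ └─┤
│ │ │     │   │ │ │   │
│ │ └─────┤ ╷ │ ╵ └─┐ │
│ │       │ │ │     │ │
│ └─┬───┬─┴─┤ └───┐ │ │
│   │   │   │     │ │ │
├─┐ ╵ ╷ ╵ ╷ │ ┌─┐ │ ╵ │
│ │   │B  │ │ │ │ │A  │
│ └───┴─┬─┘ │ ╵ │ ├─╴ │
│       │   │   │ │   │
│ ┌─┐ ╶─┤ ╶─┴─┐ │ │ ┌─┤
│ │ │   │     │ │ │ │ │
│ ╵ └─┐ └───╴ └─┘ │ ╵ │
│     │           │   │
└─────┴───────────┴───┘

Finding path from (7, 9) to (7, 3):
Path: (7,9) → (6,9) → (5,9) → (5,8) → (4,8) → (3,8) → (3,7) → (3,6) → (3,5) → (4,5) → (4,6) → (5,6) → (6,6) → (6,7) → (6,8) → (7,8) → (8,8) → (9,8) → (10,8) → (10,7) → (10,6) → (9,6) → (9,5) → (9,4) → (8,4) → (8,5) → (7,5) → (6,5) → (6,4) → (7,4) → (7,3)
Distance: 30 steps

Solution:

┌───────────────┬─────┐
│               │     │
│ ┌─────┬───┐ ╷ │ ╶─┐ │
│ │     │   │ │ │   │ │
│ ╵ ┌─╴ │ ╷ └─┘ │ ╷ │ │
│   │   │ │     │ │ │ │
│ ┌─┴─┐ │ ├─────┴─┤ │ │
│ │   │ │ │↓ ← ← ↰│ │ │
│ │ ╷ └─┘ │ ╶─┬─┐ │ └─┤
│ │ │     │↳ ↓│ │↑│   │
│ │ └─────┤ ╷ │ ╵ └─┐ │
│ │       │ │↓│  ↑ ↰│ │
│ └─┬───┬─┴─┤ └───┐ │ │
│   │   │↓ ↰│↳ → ↓│↑│ │
├─┐ ╵ ╷ ╵ ╷ │ ┌─┐ │ ╵ │
│ │   │B ↲│↑│ │ │↓│A  │
│ └───┴─┬─┘ │ ╵ │ ├─╴ │
│       │↱ ↑│   │↓│   │
│ ┌─┐ ╶─┤ ╶─┴─┐ │ │ ┌─┤
│ │ │   │↑ ← ↰│ │↓│ │ │
│ ╵ └─┐ └───╴ └─┘ │ ╵ │
│     │      ↑ ← ↲│   │
└─────┴───────────┴───┘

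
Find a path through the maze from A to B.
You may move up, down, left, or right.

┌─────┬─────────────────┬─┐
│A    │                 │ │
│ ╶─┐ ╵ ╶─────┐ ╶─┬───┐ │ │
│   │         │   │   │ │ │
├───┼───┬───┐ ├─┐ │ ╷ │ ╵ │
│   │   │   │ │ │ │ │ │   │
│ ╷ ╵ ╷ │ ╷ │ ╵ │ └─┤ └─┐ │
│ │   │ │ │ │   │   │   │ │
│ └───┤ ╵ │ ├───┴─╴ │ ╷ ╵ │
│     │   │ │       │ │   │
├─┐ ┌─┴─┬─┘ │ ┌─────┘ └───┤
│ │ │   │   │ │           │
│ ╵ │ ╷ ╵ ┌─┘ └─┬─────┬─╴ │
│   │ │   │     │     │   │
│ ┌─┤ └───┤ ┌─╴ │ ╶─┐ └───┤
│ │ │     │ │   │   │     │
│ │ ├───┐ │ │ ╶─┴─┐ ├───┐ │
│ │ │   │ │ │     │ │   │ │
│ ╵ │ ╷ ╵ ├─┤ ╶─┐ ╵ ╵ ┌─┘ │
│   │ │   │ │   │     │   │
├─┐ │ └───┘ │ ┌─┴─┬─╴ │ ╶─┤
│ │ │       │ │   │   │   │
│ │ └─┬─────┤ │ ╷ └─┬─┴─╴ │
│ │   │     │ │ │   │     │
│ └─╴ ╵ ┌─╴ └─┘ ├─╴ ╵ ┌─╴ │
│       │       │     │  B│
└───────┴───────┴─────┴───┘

Finding the shortest path through the maze:
Path length: 44 steps
Directions: right → right → down → right → up → right → right → right → right → down → right → down → down → right → down → left → left → left → down → down → right → down → left → down → right → right → down → right → up → up → left → up → right → right → down → right → right → down → down → left → down → right → down → down

Solution:

┌─────┬─────────────────┬─┐
│A → ↓│↱ → → → ↓        │ │
│ ╶─┐ ╵ ╶─────┐ ╶─┬───┐ │ │
│   │↳ ↑      │↳ ↓│   │ │ │
├───┼───┬───┐ ├─┐ │ ╷ │ ╵ │
│   │   │   │ │ │↓│ │ │   │
│ ╷ ╵ ╷ │ ╷ │ ╵ │ └─┤ └─┐ │
│ │   │ │ │ │   │↳ ↓│   │ │
│ └───┤ ╵ │ ├───┴─╴ │ ╷ ╵ │
│     │   │ │↓ ← ← ↲│ │   │
├─┐ ┌─┴─┬─┘ │ ┌─────┘ └───┤
│ │ │   │   │↓│           │
│ ╵ │ ╷ ╵ ┌─┘ └─┬─────┬─╴ │
│   │ │   │  ↳ ↓│↱ → ↓│   │
│ ┌─┤ └───┤ ┌─╴ │ ╶─┐ └───┤
│ │ │     │ │↓ ↲│↑ ↰│↳ → ↓│
│ │ ├───┐ │ │ ╶─┴─┐ ├───┐ │
│ │ │   │ │ │↳ → ↓│↑│   │↓│
│ ╵ │ ╷ ╵ ├─┤ ╶─┐ ╵ ╵ ┌─┘ │
│   │ │   │ │   │↳ ↑  │↓ ↲│
├─┐ │ └───┘ │ ┌─┴─┬─╴ │ ╶─┤
│ │ │       │ │   │   │↳ ↓│
│ │ └─┬─────┤ │ ╷ └─┬─┴─╴ │
│ │   │     │ │ │   │    ↓│
│ └─╴ ╵ ┌─╴ └─┘ ├─╴ ╵ ┌─╴ │
│       │       │     │  B│
└───────┴───────┴─────┴───┘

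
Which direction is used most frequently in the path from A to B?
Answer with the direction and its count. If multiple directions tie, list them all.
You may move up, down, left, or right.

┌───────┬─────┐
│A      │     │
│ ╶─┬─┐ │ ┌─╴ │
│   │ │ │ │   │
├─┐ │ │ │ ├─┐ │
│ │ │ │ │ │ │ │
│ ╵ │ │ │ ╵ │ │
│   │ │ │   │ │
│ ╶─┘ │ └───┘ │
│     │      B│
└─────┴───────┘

Directions: right, right, right, down, down, down, down, right, right, right
Counts: {'right': 6, 'down': 4}
Most common: right (6 times)

Solution:

┌───────┬─────┐
│A → → ↓│     │
│ ╶─┬─┐ │ ┌─╴ │
│   │ │↓│ │   │
├─┐ │ │ │ ├─┐ │
│ │ │ │↓│ │ │ │
│ ╵ │ │ │ ╵ │ │
│   │ │↓│   │ │
│ ╶─┘ │ └───┘ │
│     │↳ → → B│
└─────┴───────┘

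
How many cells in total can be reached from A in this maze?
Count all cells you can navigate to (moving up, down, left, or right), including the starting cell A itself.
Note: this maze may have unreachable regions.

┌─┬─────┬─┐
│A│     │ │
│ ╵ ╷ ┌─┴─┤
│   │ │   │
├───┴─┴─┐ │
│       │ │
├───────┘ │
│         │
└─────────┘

Using BFS/flood-fill to find all reachable cells from A:
Maze size: 4 × 5 = 20 total cells
13 cell(s) are walled off and cannot be reached from A.
Reachable cells: 7

Reachable region (· marks reachable cells):

┌─┬─────┬─┐
│A│· · ·│ │
│ ╵ ╷ ┌─┴─┤
│· ·│·│   │
├───┴─┴─┐ │
│       │ │
├───────┘ │
│         │
└─────────┘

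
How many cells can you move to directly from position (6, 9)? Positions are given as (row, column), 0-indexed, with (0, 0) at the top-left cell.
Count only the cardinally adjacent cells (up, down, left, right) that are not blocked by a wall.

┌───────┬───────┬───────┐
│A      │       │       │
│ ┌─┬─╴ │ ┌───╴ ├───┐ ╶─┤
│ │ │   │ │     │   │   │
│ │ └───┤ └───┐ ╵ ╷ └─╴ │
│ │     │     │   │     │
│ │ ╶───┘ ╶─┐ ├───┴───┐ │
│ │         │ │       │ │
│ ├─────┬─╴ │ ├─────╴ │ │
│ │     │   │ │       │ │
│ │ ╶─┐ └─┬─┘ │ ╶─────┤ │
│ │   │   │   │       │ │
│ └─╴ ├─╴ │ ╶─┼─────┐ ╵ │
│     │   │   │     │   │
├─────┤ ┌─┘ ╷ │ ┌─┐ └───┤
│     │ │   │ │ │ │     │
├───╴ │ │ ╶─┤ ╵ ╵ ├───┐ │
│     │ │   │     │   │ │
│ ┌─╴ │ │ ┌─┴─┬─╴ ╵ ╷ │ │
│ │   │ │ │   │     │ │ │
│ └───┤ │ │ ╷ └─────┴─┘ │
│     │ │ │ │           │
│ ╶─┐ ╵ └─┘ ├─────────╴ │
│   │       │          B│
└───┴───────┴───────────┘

Checking passable neighbors of (6, 9):
Neighbors: (7, 9), (6, 8)
Count: 2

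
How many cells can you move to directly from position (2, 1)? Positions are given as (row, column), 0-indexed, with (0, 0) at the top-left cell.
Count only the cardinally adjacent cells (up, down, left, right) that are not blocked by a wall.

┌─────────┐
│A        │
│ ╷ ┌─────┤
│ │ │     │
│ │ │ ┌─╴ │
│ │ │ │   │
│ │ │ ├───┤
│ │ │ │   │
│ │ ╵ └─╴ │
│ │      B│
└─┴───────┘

Checking passable neighbors of (2, 1):
Neighbors: (1, 1), (3, 1)
Count: 2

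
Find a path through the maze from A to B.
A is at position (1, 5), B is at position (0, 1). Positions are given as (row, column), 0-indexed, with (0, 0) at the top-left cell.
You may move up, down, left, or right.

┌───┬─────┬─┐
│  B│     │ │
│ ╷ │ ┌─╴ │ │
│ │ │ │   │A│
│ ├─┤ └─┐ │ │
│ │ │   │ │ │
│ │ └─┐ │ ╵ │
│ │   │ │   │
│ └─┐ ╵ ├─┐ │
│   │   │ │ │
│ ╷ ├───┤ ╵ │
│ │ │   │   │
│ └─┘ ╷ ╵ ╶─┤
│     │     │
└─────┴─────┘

Finding the shortest path from (1, 5) to (0, 1):
Path length: 19 steps
Directions: down → down → down → down → left → down → left → up → left → down → left → left → up → up → up → up → up → up → right

Solution:

┌───┬─────┬─┐
│↱ B│     │ │
│ ╷ │ ┌─╴ │ │
│↑│ │ │   │A│
│ ├─┤ └─┐ │ │
│↑│ │   │ │↓│
│ │ └─┐ │ ╵ │
│↑│   │ │  ↓│
│ └─┐ ╵ ├─┐ │
│↑  │   │ │↓│
│ ╷ ├───┤ ╵ │
│↑│ │↓ ↰│↓ ↲│
│ └─┘ ╷ ╵ ╶─┤
│↑ ← ↲│↑ ↲  │
└─────┴─────┘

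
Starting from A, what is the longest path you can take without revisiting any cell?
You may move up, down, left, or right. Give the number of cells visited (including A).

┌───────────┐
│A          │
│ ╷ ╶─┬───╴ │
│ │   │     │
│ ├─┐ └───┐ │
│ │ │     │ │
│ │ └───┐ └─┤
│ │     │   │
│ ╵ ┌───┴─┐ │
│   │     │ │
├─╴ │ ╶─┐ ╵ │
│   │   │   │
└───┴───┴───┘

Finding longest simple path using DFS:
Start: (0, 0)
Longest path visits 17 cells
Path: A → right → down → right → down → right → right → down → right → down → down → left → up → left → left → down → right

Solution:

┌───────────┐
│A ↓        │
│ ╷ ╶─┬───╴ │
│ │↳ ↓│     │
│ ├─┐ └───┐ │
│ │ │↳ → ↓│ │
│ │ └───┐ └─┤
│ │     │↳ ↓│
│ ╵ ┌───┴─┐ │
│   │↓ ← ↰│↓│
├─╴ │ ╶─┐ ╵ │
│   │↳ B│↑ ↲│
└───┴───┴───┘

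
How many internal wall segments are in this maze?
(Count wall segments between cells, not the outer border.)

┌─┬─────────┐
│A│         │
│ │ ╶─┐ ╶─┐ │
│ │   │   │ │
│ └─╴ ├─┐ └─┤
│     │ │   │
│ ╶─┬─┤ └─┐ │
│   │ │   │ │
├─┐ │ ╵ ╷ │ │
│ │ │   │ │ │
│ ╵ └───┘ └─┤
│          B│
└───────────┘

Counting internal wall segments:
Total internal walls: 25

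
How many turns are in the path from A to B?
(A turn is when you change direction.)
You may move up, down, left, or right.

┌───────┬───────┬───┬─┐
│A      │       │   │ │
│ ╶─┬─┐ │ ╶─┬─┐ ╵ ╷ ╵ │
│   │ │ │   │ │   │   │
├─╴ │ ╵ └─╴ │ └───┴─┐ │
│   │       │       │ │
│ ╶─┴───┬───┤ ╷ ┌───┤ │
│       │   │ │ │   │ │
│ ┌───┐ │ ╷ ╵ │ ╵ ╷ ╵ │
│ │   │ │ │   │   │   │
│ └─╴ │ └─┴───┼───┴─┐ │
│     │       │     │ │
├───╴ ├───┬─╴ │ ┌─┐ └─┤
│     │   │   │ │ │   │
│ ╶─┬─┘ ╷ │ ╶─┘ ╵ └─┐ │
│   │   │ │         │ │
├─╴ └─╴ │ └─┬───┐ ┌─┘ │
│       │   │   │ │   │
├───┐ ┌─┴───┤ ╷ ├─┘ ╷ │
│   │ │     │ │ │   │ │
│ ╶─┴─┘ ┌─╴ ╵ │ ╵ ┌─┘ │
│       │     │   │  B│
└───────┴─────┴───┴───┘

Directions: down, right, down, left, down, right, right, right, down, down, right, right, right, down, left, down, right, right, up, up, right, right, down, right, down, down, down, down
Number of turns: 16

Solution:

┌───────┬───────┬───┬─┐
│A      │       │   │ │
│ ╶─┬─┐ │ ╶─┬─┐ ╵ ╷ ╵ │
│↳ ↓│ │ │   │ │   │   │
├─╴ │ ╵ └─╴ │ └───┴─┐ │
│↓ ↲│       │       │ │
│ ╶─┴───┬───┤ ╷ ┌───┤ │
│↳ → → ↓│   │ │ │   │ │
│ ┌───┐ │ ╷ ╵ │ ╵ ╷ ╵ │
│ │   │↓│ │   │   │   │
│ └─╴ │ └─┴───┼───┴─┐ │
│     │↳ → → ↓│↱ → ↓│ │
├───╴ ├───┬─╴ │ ┌─┐ └─┤
│     │   │↓ ↲│↑│ │↳ ↓│
│ ╶─┬─┘ ╷ │ ╶─┘ ╵ └─┐ │
│   │   │ │↳ → ↑    │↓│
├─╴ └─╴ │ └─┬───┐ ┌─┘ │
│       │   │   │ │  ↓│
├───┐ ┌─┴───┤ ╷ ├─┘ ╷ │
│   │ │     │ │ │   │↓│
│ ╶─┴─┘ ┌─╴ ╵ │ ╵ ┌─┘ │
│       │     │   │  B│
└───────┴─────┴───┴───┘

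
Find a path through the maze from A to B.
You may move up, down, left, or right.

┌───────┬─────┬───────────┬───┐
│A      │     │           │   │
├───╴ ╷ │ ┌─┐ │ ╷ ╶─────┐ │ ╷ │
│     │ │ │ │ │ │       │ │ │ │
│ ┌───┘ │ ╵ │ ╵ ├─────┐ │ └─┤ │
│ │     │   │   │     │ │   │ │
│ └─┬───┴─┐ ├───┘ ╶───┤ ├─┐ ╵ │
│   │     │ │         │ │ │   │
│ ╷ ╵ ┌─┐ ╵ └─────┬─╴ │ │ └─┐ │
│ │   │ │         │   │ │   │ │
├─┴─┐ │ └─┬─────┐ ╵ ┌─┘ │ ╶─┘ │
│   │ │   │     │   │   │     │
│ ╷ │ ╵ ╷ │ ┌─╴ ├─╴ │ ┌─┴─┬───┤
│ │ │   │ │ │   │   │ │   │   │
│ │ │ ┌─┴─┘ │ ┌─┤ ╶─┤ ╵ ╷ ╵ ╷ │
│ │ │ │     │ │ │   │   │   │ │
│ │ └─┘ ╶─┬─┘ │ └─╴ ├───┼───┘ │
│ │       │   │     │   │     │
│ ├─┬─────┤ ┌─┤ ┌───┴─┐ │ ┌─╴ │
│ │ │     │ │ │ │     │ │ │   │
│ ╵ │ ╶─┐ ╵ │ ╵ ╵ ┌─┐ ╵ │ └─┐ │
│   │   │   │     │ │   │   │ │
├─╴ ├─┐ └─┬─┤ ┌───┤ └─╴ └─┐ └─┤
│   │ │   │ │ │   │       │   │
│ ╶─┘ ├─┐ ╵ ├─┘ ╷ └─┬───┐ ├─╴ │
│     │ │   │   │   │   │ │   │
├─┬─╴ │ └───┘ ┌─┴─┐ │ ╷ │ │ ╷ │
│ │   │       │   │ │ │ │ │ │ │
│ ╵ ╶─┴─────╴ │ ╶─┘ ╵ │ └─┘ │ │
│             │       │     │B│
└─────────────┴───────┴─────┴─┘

Finding the shortest path through the maze:
Path length: 58 steps
Directions: right → right → down → left → left → down → down → right → down → right → up → right → right → down → right → up → up → left → up → up → right → right → down → down → right → up → up → right → down → right → right → right → down → down → down → down → left → down → down → right → up → right → down → right → up → right → down → down → left → left → down → down → right → down → right → down → down → down

Solution:

┌───────┬─────┬───────────┬───┐
│A → ↓  │↱ → ↓│↱ ↓        │   │
├───╴ ╷ │ ┌─┐ │ ╷ ╶─────┐ │ ╷ │
│↓ ← ↲│ │↑│ │↓│↑│↳ → → ↓│ │ │ │
│ ┌───┘ │ ╵ │ ╵ ├─────┐ │ └─┤ │
│↓│     │↑ ↰│↳ ↑│     │↓│   │ │
│ └─┬───┴─┐ ├───┘ ╶───┤ ├─┐ ╵ │
│↳ ↓│↱ → ↓│↑│         │↓│ │   │
│ ╷ ╵ ┌─┐ ╵ └─────┬─╴ │ │ └─┐ │
│ │↳ ↑│ │↳ ↑      │   │↓│   │ │
├─┴─┐ │ └─┬─────┐ ╵ ┌─┘ │ ╶─┘ │
│   │ │   │     │   │↓ ↲│     │
│ ╷ │ ╵ ╷ │ ┌─╴ ├─╴ │ ┌─┴─┬───┤
│ │ │   │ │ │   │   │↓│↱ ↓│↱ ↓│
│ │ │ ┌─┴─┘ │ ┌─┤ ╶─┤ ╵ ╷ ╵ ╷ │
│ │ │ │     │ │ │   │↳ ↑│↳ ↑│↓│
│ │ └─┘ ╶─┬─┘ │ └─╴ ├───┼───┘ │
│ │       │   │     │   │↓ ← ↲│
│ ├─┬─────┤ ┌─┤ ┌───┴─┐ │ ┌─╴ │
│ │ │     │ │ │ │     │ │↓│   │
│ ╵ │ ╶─┐ ╵ │ ╵ ╵ ┌─┐ ╵ │ └─┐ │
│   │   │   │     │ │   │↳ ↓│ │
├─╴ ├─┐ └─┬─┤ ┌───┤ └─╴ └─┐ └─┤
│   │ │   │ │ │   │       │↳ ↓│
│ ╶─┘ ├─┐ ╵ ├─┘ ╷ └─┬───┐ ├─╴ │
│     │ │   │   │   │   │ │  ↓│
├─┬─╴ │ └───┘ ┌─┴─┐ │ ╷ │ │ ╷ │
│ │   │       │   │ │ │ │ │ │↓│
│ ╵ ╶─┴─────╴ │ ╶─┘ ╵ │ └─┘ │ │
│             │       │     │B│
└─────────────┴───────┴─────┴─┘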